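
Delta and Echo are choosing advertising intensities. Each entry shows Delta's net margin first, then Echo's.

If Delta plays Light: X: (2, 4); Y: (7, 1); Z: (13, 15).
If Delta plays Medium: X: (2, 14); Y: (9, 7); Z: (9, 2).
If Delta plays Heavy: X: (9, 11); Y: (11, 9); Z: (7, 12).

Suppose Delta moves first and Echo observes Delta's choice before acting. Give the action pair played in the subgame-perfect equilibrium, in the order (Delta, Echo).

(Light, Z)

Echo best-responds to each possible Delta move:
- Light: Echo compares 4, 1, 15 and picks Z; Delta would get 13.
- Medium: Echo compares 14, 7, 2 and picks X; Delta would get 2.
- Heavy: Echo compares 11, 9, 12 and picks Z; Delta would get 7.
Delta's induced payoffs are 13, 2, 7, so Delta commits to Light. Subgame-perfect outcome: (Light, Z) with payoffs (13, 15).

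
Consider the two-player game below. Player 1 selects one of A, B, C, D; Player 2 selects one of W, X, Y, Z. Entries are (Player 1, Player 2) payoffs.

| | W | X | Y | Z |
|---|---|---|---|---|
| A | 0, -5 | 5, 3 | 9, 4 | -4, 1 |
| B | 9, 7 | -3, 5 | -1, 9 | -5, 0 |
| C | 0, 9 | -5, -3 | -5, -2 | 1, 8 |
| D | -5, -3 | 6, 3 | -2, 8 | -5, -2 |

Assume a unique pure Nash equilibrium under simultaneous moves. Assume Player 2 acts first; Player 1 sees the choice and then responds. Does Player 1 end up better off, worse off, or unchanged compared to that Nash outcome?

worse off

Solve by backward induction (Player 2 leads).
- W: BR = B, leader payoff 7.
- X: BR = D, leader payoff 3.
- Y: BR = A, leader payoff 4.
- Z: BR = C, leader payoff 8.
Player 2's induced payoffs are 7, 3, 4, 8, so Player 2 commits to Z. Subgame-perfect outcome: (C, Z) with payoffs (1, 8).
For the simultaneous game, intersect best replies.
Player 1's best replies: W→B; X→D; Y→A; Z→C.
Player 2's best replies: A→Y; B→Y; C→W; D→Y.
The unique mutual best reply is (A, Y), giving (9, 4).
Player 1 earns 1 sequentially versus 9 at the Nash outcome: worse off.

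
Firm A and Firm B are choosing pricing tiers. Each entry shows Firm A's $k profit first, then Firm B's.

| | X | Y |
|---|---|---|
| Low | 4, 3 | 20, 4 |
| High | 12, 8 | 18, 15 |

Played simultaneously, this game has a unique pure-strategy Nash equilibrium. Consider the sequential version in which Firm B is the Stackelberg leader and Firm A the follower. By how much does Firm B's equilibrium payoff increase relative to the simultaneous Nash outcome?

4

Solve by backward induction (Firm B leads).
- X: BR = High, leader payoff 8.
- Y: BR = Low, leader payoff 4.
Among 8, 4, the best is 8 at X. Subgame-perfect outcome: (High, X) with payoffs (12, 8).
For the simultaneous game, intersect best replies.
Firm A's best replies: X→High; Y→Low.
Firm B's best replies: Low→Y; High→Y.
The unique mutual best reply is (Low, Y), giving (20, 4).
Firm B's commitment gain: 8 − 4 = 4.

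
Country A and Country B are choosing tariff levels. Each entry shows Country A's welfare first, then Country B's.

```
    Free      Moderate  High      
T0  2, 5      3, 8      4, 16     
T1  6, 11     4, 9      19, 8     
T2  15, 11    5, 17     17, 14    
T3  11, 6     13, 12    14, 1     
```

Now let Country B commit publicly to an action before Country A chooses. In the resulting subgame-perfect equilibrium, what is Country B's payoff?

Backward induction with Country B moving first.
- Free → Country A plays T2 (best of 2, 6, 15, 11); Country B gets 11.
- Moderate → Country A plays T3 (best of 3, 4, 5, 13); Country B gets 12.
- High → Country A plays T1 (best of 4, 19, 17, 14); Country B gets 8.
Among 11, 12, 8, the best is 12 at Moderate. Subgame-perfect outcome: (T3, Moderate) with payoffs (13, 12).

12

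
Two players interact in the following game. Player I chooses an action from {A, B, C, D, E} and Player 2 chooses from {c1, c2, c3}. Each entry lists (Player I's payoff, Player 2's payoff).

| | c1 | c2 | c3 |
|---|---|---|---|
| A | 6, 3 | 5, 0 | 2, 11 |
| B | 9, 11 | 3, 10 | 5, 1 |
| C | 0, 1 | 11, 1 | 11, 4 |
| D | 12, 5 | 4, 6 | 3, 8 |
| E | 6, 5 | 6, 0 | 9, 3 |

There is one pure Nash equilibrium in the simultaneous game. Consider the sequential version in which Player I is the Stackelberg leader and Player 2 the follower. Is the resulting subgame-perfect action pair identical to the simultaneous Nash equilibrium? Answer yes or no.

yes

Solve by backward induction (Player I leads).
- A: BR = c3, leader payoff 2.
- B: BR = c1, leader payoff 9.
- C: BR = c3, leader payoff 11.
- D: BR = c3, leader payoff 3.
- E: BR = c1, leader payoff 6.
Maximizing over 2, 9, 11, 3, 6, Player I chooses C. Subgame-perfect outcome: (C, c3) with payoffs (11, 4).
Now find the simultaneous Nash equilibrium.
Player I's best replies: c1→D; c2→C; c3→C.
Player 2's best replies: A→c3; B→c1; C→c3; D→c3; E→c1.
The unique mutual best reply is (C, c3), giving (11, 4).
Sequential outcome (C, c3) coincides with the Nash profile (C, c3).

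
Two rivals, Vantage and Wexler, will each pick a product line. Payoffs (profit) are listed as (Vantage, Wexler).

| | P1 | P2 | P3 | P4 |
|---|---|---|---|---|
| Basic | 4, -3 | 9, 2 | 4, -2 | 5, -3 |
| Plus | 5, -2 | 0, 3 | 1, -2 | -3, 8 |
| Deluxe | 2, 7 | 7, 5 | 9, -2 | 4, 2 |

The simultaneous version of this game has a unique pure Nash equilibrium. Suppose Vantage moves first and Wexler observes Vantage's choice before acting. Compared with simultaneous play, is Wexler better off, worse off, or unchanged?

Backward induction with Vantage moving first.
- Basic → Wexler plays P2 (best of -3, 2, -2, -3); Vantage gets 9.
- Plus → Wexler plays P4 (best of -2, 3, -2, 8); Vantage gets -3.
- Deluxe → Wexler plays P1 (best of 7, 5, -2, 2); Vantage gets 2.
Vantage's induced payoffs are 9, -3, 2, so Vantage commits to Basic. Subgame-perfect outcome: (Basic, P2) with payoffs (9, 2).
Under simultaneous play:
Vantage's best replies: P1→Plus; P2→Basic; P3→Deluxe; P4→Basic.
Wexler's best replies: Basic→P2; Plus→P4; Deluxe→P1.
Only (Basic, P2) has each player best-responding; Nash payoffs (9, 2).
Wexler earns 2 sequentially versus 2 at the Nash outcome: unchanged.

unchanged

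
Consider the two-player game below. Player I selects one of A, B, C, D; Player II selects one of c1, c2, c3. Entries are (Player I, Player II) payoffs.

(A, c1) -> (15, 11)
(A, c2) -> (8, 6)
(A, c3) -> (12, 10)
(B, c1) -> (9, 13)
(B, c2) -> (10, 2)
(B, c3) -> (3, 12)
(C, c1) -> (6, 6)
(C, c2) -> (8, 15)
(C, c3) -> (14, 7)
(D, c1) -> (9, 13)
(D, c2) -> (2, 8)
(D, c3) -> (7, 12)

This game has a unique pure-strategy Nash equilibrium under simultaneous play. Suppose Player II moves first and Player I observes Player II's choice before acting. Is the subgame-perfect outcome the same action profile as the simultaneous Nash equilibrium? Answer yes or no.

Backward induction with Player II moving first.
- c1 → Player I plays A (best of 15, 9, 6, 9); Player II gets 11.
- c2 → Player I plays B (best of 8, 10, 8, 2); Player II gets 2.
- c3 → Player I plays C (best of 12, 3, 14, 7); Player II gets 7.
Player II's induced payoffs are 11, 2, 7, so Player II commits to c1. Subgame-perfect outcome: (A, c1) with payoffs (15, 11).
For the simultaneous game, intersect best replies.
Player I's best replies: c1→A; c2→B; c3→C.
Player II's best replies: A→c1; B→c1; C→c2; D→c1.
Only (A, c1) has each player best-responding; Nash payoffs (15, 11).
Sequential outcome (A, c1) coincides with the Nash profile (A, c1).

yes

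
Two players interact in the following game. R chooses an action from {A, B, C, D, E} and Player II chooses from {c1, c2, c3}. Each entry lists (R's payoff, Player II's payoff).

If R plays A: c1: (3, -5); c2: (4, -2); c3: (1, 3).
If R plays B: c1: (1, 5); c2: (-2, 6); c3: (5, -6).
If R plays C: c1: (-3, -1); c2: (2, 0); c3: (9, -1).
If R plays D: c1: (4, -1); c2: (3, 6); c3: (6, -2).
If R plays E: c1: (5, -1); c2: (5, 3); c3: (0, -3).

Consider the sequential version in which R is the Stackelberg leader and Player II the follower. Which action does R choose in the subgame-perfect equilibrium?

E

Backward induction with R moving first.
- A: BR = c3, leader payoff 1.
- B: BR = c2, leader payoff -2.
- C: BR = c2, leader payoff 2.
- D: BR = c2, leader payoff 3.
- E: BR = c2, leader payoff 5.
Among 1, -2, 2, 3, 5, the best is 5 at E. Subgame-perfect outcome: (E, c2) with payoffs (5, 3).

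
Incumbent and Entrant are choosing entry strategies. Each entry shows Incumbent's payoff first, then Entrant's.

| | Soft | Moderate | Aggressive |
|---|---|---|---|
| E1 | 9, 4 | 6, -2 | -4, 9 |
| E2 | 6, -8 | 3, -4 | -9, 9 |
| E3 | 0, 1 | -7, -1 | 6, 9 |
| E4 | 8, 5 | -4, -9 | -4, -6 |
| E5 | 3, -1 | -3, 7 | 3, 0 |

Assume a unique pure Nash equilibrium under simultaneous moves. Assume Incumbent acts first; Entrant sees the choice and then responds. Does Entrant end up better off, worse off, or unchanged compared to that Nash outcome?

worse off

Solve by backward induction (Incumbent leads).
- E1: BR = Aggressive, leader payoff -4.
- E2: BR = Aggressive, leader payoff -9.
- E3: BR = Aggressive, leader payoff 6.
- E4: BR = Soft, leader payoff 8.
- E5: BR = Moderate, leader payoff -3.
Among -4, -9, 6, 8, -3, the best is 8 at E4. Subgame-perfect outcome: (E4, Soft) with payoffs (8, 5).
For the simultaneous game, intersect best replies.
Incumbent's best replies: Soft→E1; Moderate→E1; Aggressive→E3.
Entrant's best replies: E1→Aggressive; E2→Aggressive; E3→Aggressive; E4→Soft; E5→Moderate.
The unique mutual best reply is (E3, Aggressive), giving (6, 9).
Entrant earns 5 sequentially versus 9 at the Nash outcome: worse off.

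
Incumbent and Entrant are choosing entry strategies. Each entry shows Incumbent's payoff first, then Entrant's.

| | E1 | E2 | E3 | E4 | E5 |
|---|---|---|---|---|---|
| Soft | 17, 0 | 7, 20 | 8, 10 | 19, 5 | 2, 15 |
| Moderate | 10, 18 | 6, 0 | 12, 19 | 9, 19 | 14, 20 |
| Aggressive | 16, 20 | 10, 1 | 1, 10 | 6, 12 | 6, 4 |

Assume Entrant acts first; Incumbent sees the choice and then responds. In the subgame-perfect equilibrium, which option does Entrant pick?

E5

Solve by backward induction (Entrant leads).
- E1 → Incumbent plays Soft (best of 17, 10, 16); Entrant gets 0.
- E2 → Incumbent plays Aggressive (best of 7, 6, 10); Entrant gets 1.
- E3 → Incumbent plays Moderate (best of 8, 12, 1); Entrant gets 19.
- E4 → Incumbent plays Soft (best of 19, 9, 6); Entrant gets 5.
- E5 → Incumbent plays Moderate (best of 2, 14, 6); Entrant gets 20.
Entrant's induced payoffs are 0, 1, 19, 5, 20, so Entrant commits to E5. Subgame-perfect outcome: (Moderate, E5) with payoffs (14, 20).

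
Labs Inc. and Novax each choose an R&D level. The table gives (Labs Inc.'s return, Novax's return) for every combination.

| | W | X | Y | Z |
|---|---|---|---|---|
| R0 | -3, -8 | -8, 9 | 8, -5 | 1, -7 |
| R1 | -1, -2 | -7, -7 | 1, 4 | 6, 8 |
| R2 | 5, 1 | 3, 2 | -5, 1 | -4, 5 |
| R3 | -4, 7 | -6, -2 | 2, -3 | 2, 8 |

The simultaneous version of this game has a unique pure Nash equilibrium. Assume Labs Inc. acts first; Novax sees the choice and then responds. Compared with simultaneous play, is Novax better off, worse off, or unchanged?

unchanged

Solve by backward induction (Labs Inc. leads).
- R0: Novax compares -8, 9, -5, -7 and picks X; Labs Inc. would get -8.
- R1: Novax compares -2, -7, 4, 8 and picks Z; Labs Inc. would get 6.
- R2: Novax compares 1, 2, 1, 5 and picks Z; Labs Inc. would get -4.
- R3: Novax compares 7, -2, -3, 8 and picks Z; Labs Inc. would get 2.
Labs Inc.'s induced payoffs are -8, 6, -4, 2, so Labs Inc. commits to R1. Subgame-perfect outcome: (R1, Z) with payoffs (6, 8).
For the simultaneous game, intersect best replies.
Labs Inc.'s best replies: W→R2; X→R2; Y→R0; Z→R1.
Novax's best replies: R0→X; R1→Z; R2→Z; R3→Z.
The unique mutual best reply is (R1, Z), giving (6, 8).
Novax earns 8 sequentially versus 8 at the Nash outcome: unchanged.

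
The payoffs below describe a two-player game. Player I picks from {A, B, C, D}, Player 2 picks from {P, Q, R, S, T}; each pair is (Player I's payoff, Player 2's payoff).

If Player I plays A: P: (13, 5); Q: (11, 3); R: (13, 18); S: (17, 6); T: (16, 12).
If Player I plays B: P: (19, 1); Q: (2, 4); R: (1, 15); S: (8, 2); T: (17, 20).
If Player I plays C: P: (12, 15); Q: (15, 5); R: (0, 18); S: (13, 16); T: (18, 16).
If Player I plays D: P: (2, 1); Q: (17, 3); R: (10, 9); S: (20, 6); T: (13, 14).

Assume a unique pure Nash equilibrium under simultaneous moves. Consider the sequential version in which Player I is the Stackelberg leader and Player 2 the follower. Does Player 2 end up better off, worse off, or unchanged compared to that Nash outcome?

Solve by backward induction (Player I leads).
- A → Player 2 plays R (best of 5, 3, 18, 6, 12); Player I gets 13.
- B → Player 2 plays T (best of 1, 4, 15, 2, 20); Player I gets 17.
- C → Player 2 plays R (best of 15, 5, 18, 16, 16); Player I gets 0.
- D → Player 2 plays T (best of 1, 3, 9, 6, 14); Player I gets 13.
Player I's induced payoffs are 13, 17, 0, 13, so Player I commits to B. Subgame-perfect outcome: (B, T) with payoffs (17, 20).
Under simultaneous play:
Player I's best replies: P→B; Q→D; R→A; S→D; T→C.
Player 2's best replies: A→R; B→T; C→R; D→T.
Only (A, R) has each player best-responding; Nash payoffs (13, 18).
Player 2 earns 20 sequentially versus 18 at the Nash outcome: better off.

better off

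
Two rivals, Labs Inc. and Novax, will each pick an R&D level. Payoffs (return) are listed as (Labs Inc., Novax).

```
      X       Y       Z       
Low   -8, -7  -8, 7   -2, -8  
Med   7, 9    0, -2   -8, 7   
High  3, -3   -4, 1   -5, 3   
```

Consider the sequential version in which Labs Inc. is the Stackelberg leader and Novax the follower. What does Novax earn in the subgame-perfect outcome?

9

Work backward from Novax's decision.
- Low: BR = Y, leader payoff -8.
- Med: BR = X, leader payoff 7.
- High: BR = Z, leader payoff -5.
Among -8, 7, -5, the best is 7 at Med. Subgame-perfect outcome: (Med, X) with payoffs (7, 9).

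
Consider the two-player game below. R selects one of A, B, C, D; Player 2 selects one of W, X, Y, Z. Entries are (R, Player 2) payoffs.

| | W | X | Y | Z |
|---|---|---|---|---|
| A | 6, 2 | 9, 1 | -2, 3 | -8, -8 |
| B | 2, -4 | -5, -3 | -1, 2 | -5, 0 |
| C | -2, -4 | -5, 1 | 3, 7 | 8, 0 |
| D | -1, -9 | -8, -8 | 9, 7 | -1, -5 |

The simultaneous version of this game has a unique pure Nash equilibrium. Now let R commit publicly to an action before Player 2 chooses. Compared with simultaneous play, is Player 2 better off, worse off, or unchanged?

unchanged

Player 2 best-responds to each possible R move:
- A: BR = Y, leader payoff -2.
- B: BR = Y, leader payoff -1.
- C: BR = Y, leader payoff 3.
- D: BR = Y, leader payoff 9.
Among -2, -1, 3, 9, the best is 9 at D. Subgame-perfect outcome: (D, Y) with payoffs (9, 7).
Under simultaneous play:
R's best replies: W→A; X→A; Y→D; Z→C.
Player 2's best replies: A→Y; B→Y; C→Y; D→Y.
The unique mutual best reply is (D, Y), giving (9, 7).
Player 2 earns 7 sequentially versus 7 at the Nash outcome: unchanged.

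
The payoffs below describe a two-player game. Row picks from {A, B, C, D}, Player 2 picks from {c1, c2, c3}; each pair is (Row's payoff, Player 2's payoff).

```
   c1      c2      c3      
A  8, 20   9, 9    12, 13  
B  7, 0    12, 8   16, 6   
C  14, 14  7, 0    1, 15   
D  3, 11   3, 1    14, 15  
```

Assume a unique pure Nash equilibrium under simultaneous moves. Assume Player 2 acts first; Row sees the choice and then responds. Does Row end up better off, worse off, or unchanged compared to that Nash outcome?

better off

Backward induction with Player 2 moving first.
- c1 → Row plays C (best of 8, 7, 14, 3); Player 2 gets 14.
- c2 → Row plays B (best of 9, 12, 7, 3); Player 2 gets 8.
- c3 → Row plays B (best of 12, 16, 1, 14); Player 2 gets 6.
Among 14, 8, 6, the best is 14 at c1. Subgame-perfect outcome: (C, c1) with payoffs (14, 14).
For the simultaneous game, intersect best replies.
Row's best replies: c1→C; c2→B; c3→B.
Player 2's best replies: A→c1; B→c2; C→c3; D→c3.
Only (B, c2) has each player best-responding; Nash payoffs (12, 8).
Row earns 14 sequentially versus 12 at the Nash outcome: better off.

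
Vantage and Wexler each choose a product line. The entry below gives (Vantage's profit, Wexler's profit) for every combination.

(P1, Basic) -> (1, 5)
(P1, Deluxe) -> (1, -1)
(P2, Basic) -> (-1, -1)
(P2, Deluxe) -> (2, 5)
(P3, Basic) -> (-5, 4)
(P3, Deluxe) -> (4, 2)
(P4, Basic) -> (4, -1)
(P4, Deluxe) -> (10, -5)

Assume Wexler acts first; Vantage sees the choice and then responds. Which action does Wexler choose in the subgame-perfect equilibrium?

Basic

Vantage best-responds to each possible Wexler move:
- Basic → Vantage plays P4 (best of 1, -1, -5, 4); Wexler gets -1.
- Deluxe → Vantage plays P4 (best of 1, 2, 4, 10); Wexler gets -5.
Wexler's induced payoffs are -1, -5, so Wexler commits to Basic. Subgame-perfect outcome: (P4, Basic) with payoffs (4, -1).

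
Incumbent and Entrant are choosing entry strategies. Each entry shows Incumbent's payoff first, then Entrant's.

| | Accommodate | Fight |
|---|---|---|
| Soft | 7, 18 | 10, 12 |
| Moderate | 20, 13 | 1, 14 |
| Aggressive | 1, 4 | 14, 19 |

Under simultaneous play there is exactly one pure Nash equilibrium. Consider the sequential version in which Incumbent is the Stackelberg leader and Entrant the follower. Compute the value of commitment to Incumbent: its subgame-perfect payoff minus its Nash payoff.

Solve by backward induction (Incumbent leads).
- Soft → Entrant plays Accommodate (best of 18, 12); Incumbent gets 7.
- Moderate → Entrant plays Fight (best of 13, 14); Incumbent gets 1.
- Aggressive → Entrant plays Fight (best of 4, 19); Incumbent gets 14.
Maximizing over 7, 1, 14, Incumbent chooses Aggressive. Subgame-perfect outcome: (Aggressive, Fight) with payoffs (14, 19).
Under simultaneous play:
Incumbent's best replies: Accommodate→Moderate; Fight→Aggressive.
Entrant's best replies: Soft→Accommodate; Moderate→Fight; Aggressive→Fight.
Only (Aggressive, Fight) has each player best-responding; Nash payoffs (14, 19).
Incumbent's commitment gain: 14 − 14 = 0.

0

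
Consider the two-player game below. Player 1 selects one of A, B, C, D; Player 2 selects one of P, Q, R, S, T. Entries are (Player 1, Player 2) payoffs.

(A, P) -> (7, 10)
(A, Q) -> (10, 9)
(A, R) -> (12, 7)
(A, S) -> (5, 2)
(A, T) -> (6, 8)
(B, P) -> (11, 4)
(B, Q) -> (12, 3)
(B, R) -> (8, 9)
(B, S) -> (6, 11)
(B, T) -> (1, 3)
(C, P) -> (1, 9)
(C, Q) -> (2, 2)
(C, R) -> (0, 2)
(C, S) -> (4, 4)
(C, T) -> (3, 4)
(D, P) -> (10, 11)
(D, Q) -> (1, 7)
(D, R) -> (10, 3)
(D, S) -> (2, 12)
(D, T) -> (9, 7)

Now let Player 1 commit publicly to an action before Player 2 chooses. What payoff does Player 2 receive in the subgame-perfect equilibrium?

10

Solve by backward induction (Player 1 leads).
- A: BR = P, leader payoff 7.
- B: BR = S, leader payoff 6.
- C: BR = P, leader payoff 1.
- D: BR = S, leader payoff 2.
Maximizing over 7, 6, 1, 2, Player 1 chooses A. Subgame-perfect outcome: (A, P) with payoffs (7, 10).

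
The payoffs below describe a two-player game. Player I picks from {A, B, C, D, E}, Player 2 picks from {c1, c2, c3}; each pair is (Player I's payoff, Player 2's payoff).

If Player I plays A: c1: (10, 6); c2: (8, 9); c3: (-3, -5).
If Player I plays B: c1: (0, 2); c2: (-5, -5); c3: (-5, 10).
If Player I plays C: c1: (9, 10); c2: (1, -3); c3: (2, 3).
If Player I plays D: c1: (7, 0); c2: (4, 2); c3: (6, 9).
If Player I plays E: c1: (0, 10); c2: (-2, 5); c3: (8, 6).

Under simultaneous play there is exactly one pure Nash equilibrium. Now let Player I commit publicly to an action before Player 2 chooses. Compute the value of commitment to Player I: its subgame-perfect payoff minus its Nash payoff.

Work backward from Player 2's decision.
- A: BR = c2, leader payoff 8.
- B: BR = c3, leader payoff -5.
- C: BR = c1, leader payoff 9.
- D: BR = c3, leader payoff 6.
- E: BR = c1, leader payoff 0.
Among 8, -5, 9, 6, 0, the best is 9 at C. Subgame-perfect outcome: (C, c1) with payoffs (9, 10).
For the simultaneous game, intersect best replies.
Player I's best replies: c1→A; c2→A; c3→E.
Player 2's best replies: A→c2; B→c3; C→c1; D→c3; E→c1.
Only (A, c2) has each player best-responding; Nash payoffs (8, 9).
Player I's commitment gain: 9 − 8 = 1.

1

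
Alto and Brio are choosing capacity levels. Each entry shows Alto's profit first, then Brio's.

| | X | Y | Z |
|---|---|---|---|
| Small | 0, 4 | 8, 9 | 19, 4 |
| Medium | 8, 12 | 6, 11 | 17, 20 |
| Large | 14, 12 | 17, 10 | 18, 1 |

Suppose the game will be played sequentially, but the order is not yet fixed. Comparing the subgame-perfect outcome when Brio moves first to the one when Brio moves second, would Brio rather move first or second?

If Alto leads: Brio's best replies are Small→Y, Medium→Z, Large→X; Alto's induced payoffs 8, 17, 14; outcome (Medium, Z), payoffs (17, 20).
If Brio leads: Alto's best replies are X→Large, Y→Large, Z→Small; Brio's induced payoffs 12, 10, 4; outcome (Large, X), payoffs (14, 12).
Brio gets 12 moving first and 20 moving second, so Brio prefers to move second.

second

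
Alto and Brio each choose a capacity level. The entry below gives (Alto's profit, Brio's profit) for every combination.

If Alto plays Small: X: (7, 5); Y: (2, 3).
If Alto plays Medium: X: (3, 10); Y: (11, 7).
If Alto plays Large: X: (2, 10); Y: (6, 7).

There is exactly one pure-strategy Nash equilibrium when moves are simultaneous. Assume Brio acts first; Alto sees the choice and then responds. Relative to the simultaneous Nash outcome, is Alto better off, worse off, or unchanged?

Alto best-responds to each possible Brio move:
- X: Alto compares 7, 3, 2 and picks Small; Brio would get 5.
- Y: Alto compares 2, 11, 6 and picks Medium; Brio would get 7.
Brio's induced payoffs are 5, 7, so Brio commits to Y. Subgame-perfect outcome: (Medium, Y) with payoffs (11, 7).
Now find the simultaneous Nash equilibrium.
Alto's best replies: X→Small; Y→Medium.
Brio's best replies: Small→X; Medium→X; Large→X.
Only (Small, X) has each player best-responding; Nash payoffs (7, 5).
Alto earns 11 sequentially versus 7 at the Nash outcome: better off.

better off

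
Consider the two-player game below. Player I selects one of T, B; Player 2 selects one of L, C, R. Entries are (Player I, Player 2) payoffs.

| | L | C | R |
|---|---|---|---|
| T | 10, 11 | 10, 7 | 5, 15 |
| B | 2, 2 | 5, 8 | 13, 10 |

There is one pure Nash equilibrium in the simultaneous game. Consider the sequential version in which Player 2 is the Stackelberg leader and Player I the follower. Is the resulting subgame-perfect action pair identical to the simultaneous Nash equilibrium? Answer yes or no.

no

Work backward from Player I's decision.
- L: Player I compares 10, 2 and picks T; Player 2 would get 11.
- C: Player I compares 10, 5 and picks T; Player 2 would get 7.
- R: Player I compares 5, 13 and picks B; Player 2 would get 10.
Player 2's induced payoffs are 11, 7, 10, so Player 2 commits to L. Subgame-perfect outcome: (T, L) with payoffs (10, 11).
For the simultaneous game, intersect best replies.
Player I's best replies: L→T; C→T; R→B.
Player 2's best replies: T→R; B→R.
The unique mutual best reply is (B, R), giving (13, 10).
Sequential outcome (T, L) differs from the Nash profile (B, R).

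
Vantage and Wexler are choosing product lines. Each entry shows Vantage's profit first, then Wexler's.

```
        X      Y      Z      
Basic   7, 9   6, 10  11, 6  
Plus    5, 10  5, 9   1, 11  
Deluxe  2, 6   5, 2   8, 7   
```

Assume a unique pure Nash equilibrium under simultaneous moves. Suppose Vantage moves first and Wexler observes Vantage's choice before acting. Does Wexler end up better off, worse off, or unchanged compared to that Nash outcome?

Solve by backward induction (Vantage leads).
- Basic → Wexler plays Y (best of 9, 10, 6); Vantage gets 6.
- Plus → Wexler plays Z (best of 10, 9, 11); Vantage gets 1.
- Deluxe → Wexler plays Z (best of 6, 2, 7); Vantage gets 8.
Vantage's induced payoffs are 6, 1, 8, so Vantage commits to Deluxe. Subgame-perfect outcome: (Deluxe, Z) with payoffs (8, 7).
For the simultaneous game, intersect best replies.
Vantage's best replies: X→Basic; Y→Basic; Z→Basic.
Wexler's best replies: Basic→Y; Plus→Z; Deluxe→Z.
Only (Basic, Y) has each player best-responding; Nash payoffs (6, 10).
Wexler earns 7 sequentially versus 10 at the Nash outcome: worse off.

worse off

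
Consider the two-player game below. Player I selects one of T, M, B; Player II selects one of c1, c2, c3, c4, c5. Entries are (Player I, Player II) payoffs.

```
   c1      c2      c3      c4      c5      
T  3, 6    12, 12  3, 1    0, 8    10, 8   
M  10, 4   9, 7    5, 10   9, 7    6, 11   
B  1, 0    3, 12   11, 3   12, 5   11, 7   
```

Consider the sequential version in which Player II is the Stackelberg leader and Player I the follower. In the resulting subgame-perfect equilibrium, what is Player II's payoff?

12

Work backward from Player I's decision.
- c1: BR = M, leader payoff 4.
- c2: BR = T, leader payoff 12.
- c3: BR = B, leader payoff 3.
- c4: BR = B, leader payoff 5.
- c5: BR = B, leader payoff 7.
Player II's induced payoffs are 4, 12, 3, 5, 7, so Player II commits to c2. Subgame-perfect outcome: (T, c2) with payoffs (12, 12).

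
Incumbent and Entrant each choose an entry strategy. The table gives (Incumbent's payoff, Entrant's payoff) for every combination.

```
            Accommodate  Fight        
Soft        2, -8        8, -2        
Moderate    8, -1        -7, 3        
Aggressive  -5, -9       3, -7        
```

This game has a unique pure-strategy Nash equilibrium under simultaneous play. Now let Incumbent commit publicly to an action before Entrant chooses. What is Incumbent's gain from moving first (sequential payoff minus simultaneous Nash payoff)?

0

Entrant best-responds to each possible Incumbent move:
- Soft → Entrant plays Fight (best of -8, -2); Incumbent gets 8.
- Moderate → Entrant plays Fight (best of -1, 3); Incumbent gets -7.
- Aggressive → Entrant plays Fight (best of -9, -7); Incumbent gets 3.
Maximizing over 8, -7, 3, Incumbent chooses Soft. Subgame-perfect outcome: (Soft, Fight) with payoffs (8, -2).
Under simultaneous play:
Incumbent's best replies: Accommodate→Moderate; Fight→Soft.
Entrant's best replies: Soft→Fight; Moderate→Fight; Aggressive→Fight.
Only (Soft, Fight) has each player best-responding; Nash payoffs (8, -2).
Incumbent's commitment gain: 8 − 8 = 0.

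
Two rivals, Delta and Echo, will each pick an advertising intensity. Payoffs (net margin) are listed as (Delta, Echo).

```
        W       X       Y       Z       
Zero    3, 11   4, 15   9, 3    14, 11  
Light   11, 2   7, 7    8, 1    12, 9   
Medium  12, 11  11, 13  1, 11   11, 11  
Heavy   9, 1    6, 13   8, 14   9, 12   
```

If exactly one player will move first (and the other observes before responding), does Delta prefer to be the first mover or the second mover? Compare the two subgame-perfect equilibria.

If Delta leads: Echo's best replies are Zero→X, Light→Z, Medium→X, Heavy→Y; Delta's induced payoffs 4, 12, 11, 8; outcome (Light, Z), payoffs (12, 9).
If Echo leads: Delta's best replies are W→Medium, X→Medium, Y→Zero, Z→Zero; Echo's induced payoffs 11, 13, 3, 11; outcome (Medium, X), payoffs (11, 13).
Delta gets 12 moving first and 11 moving second, so Delta prefers to move first.

first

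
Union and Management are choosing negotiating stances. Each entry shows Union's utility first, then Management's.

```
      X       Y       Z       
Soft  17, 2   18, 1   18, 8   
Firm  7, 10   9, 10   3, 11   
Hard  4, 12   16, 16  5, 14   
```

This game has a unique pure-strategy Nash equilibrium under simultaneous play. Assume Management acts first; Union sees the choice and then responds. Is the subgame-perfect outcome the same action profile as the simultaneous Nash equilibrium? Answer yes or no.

yes

Backward induction with Management moving first.
- X → Union plays Soft (best of 17, 7, 4); Management gets 2.
- Y → Union plays Soft (best of 18, 9, 16); Management gets 1.
- Z → Union plays Soft (best of 18, 3, 5); Management gets 8.
Maximizing over 2, 1, 8, Management chooses Z. Subgame-perfect outcome: (Soft, Z) with payoffs (18, 8).
Now find the simultaneous Nash equilibrium.
Union's best replies: X→Soft; Y→Soft; Z→Soft.
Management's best replies: Soft→Z; Firm→Z; Hard→Y.
The unique mutual best reply is (Soft, Z), giving (18, 8).
Sequential outcome (Soft, Z) coincides with the Nash profile (Soft, Z).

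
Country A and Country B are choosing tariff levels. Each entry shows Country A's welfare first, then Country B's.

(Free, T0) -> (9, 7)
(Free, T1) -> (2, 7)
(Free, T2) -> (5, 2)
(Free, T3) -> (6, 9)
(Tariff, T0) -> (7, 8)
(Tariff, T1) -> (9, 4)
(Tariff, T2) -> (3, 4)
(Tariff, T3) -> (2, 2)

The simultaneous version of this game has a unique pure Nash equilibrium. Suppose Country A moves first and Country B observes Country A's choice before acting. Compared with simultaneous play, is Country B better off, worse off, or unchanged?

worse off

Country B best-responds to each possible Country A move:
- Free: BR = T3, leader payoff 6.
- Tariff: BR = T0, leader payoff 7.
Maximizing over 6, 7, Country A chooses Tariff. Subgame-perfect outcome: (Tariff, T0) with payoffs (7, 8).
Under simultaneous play:
Country A's best replies: T0→Free; T1→Tariff; T2→Free; T3→Free.
Country B's best replies: Free→T3; Tariff→T0.
Only (Free, T3) has each player best-responding; Nash payoffs (6, 9).
Country B earns 8 sequentially versus 9 at the Nash outcome: worse off.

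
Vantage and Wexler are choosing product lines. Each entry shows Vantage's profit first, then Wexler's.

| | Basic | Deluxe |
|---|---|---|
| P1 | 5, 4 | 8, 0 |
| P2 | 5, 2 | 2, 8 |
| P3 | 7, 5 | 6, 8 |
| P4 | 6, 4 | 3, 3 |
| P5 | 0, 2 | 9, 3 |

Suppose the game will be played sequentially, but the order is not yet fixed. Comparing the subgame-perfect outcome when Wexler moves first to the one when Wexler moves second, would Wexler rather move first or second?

first

If Vantage leads: Wexler's best replies are P1→Basic, P2→Deluxe, P3→Deluxe, P4→Basic, P5→Deluxe; Vantage's induced payoffs 5, 2, 6, 6, 9; outcome (P5, Deluxe), payoffs (9, 3).
If Wexler leads: Vantage's best replies are Basic→P3, Deluxe→P5; Wexler's induced payoffs 5, 3; outcome (P3, Basic), payoffs (7, 5).
Wexler gets 5 moving first and 3 moving second, so Wexler prefers to move first.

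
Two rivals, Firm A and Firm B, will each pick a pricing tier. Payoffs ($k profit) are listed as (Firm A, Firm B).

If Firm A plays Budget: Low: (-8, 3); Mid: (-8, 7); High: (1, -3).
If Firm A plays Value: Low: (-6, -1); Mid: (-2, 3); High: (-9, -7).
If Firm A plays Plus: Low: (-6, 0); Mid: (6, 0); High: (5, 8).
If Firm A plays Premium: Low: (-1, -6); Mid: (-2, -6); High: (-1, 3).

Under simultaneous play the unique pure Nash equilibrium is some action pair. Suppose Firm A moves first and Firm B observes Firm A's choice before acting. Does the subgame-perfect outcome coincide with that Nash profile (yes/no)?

yes

Backward induction with Firm A moving first.
- Budget: Firm B compares 3, 7, -3 and picks Mid; Firm A would get -8.
- Value: Firm B compares -1, 3, -7 and picks Mid; Firm A would get -2.
- Plus: Firm B compares 0, 0, 8 and picks High; Firm A would get 5.
- Premium: Firm B compares -6, -6, 3 and picks High; Firm A would get -1.
Among -8, -2, 5, -1, the best is 5 at Plus. Subgame-perfect outcome: (Plus, High) with payoffs (5, 8).
For the simultaneous game, intersect best replies.
Firm A's best replies: Low→Premium; Mid→Plus; High→Plus.
Firm B's best replies: Budget→Mid; Value→Mid; Plus→High; Premium→High.
The unique mutual best reply is (Plus, High), giving (5, 8).
Sequential outcome (Plus, High) coincides with the Nash profile (Plus, High).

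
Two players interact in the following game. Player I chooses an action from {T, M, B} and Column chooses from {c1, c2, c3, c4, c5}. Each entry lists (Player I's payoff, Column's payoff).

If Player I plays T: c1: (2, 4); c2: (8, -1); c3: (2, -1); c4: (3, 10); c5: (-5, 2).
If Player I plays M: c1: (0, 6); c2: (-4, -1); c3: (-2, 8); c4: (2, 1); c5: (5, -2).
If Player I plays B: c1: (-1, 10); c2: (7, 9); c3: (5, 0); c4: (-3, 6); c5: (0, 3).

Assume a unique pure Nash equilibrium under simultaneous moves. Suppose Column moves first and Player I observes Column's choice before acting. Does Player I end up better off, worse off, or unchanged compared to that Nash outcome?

unchanged

Solve by backward induction (Column leads).
- c1 → Player I plays T (best of 2, 0, -1); Column gets 4.
- c2 → Player I plays T (best of 8, -4, 7); Column gets -1.
- c3 → Player I plays B (best of 2, -2, 5); Column gets 0.
- c4 → Player I plays T (best of 3, 2, -3); Column gets 10.
- c5 → Player I plays M (best of -5, 5, 0); Column gets -2.
Column's induced payoffs are 4, -1, 0, 10, -2, so Column commits to c4. Subgame-perfect outcome: (T, c4) with payoffs (3, 10).
For the simultaneous game, intersect best replies.
Player I's best replies: c1→T; c2→T; c3→B; c4→T; c5→M.
Column's best replies: T→c4; M→c3; B→c1.
Only (T, c4) has each player best-responding; Nash payoffs (3, 10).
Player I earns 3 sequentially versus 3 at the Nash outcome: unchanged.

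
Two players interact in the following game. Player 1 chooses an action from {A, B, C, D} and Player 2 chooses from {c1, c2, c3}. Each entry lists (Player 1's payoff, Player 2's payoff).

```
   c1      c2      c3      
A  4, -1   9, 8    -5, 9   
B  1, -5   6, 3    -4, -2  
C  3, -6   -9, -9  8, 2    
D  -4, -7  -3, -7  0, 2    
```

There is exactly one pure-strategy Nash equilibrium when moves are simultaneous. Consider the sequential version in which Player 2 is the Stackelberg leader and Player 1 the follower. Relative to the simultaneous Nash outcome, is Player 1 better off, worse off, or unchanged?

better off

Solve by backward induction (Player 2 leads).
- c1 → Player 1 plays A (best of 4, 1, 3, -4); Player 2 gets -1.
- c2 → Player 1 plays A (best of 9, 6, -9, -3); Player 2 gets 8.
- c3 → Player 1 plays C (best of -5, -4, 8, 0); Player 2 gets 2.
Among -1, 8, 2, the best is 8 at c2. Subgame-perfect outcome: (A, c2) with payoffs (9, 8).
For the simultaneous game, intersect best replies.
Player 1's best replies: c1→A; c2→A; c3→C.
Player 2's best replies: A→c3; B→c2; C→c3; D→c3.
Only (C, c3) has each player best-responding; Nash payoffs (8, 2).
Player 1 earns 9 sequentially versus 8 at the Nash outcome: better off.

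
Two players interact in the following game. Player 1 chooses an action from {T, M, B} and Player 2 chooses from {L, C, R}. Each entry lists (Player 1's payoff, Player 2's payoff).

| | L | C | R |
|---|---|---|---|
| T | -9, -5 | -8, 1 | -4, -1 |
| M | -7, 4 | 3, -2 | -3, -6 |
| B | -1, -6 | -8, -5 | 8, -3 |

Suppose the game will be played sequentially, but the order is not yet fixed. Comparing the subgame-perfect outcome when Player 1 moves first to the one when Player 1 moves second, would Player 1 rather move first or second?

first

If Player 1 leads: Player 2's best replies are T→C, M→L, B→R; Player 1's induced payoffs -8, -7, 8; outcome (B, R), payoffs (8, -3).
If Player 2 leads: Player 1's best replies are L→B, C→M, R→B; Player 2's induced payoffs -6, -2, -3; outcome (M, C), payoffs (3, -2).
Player 1 gets 8 moving first and 3 moving second, so Player 1 prefers to move first.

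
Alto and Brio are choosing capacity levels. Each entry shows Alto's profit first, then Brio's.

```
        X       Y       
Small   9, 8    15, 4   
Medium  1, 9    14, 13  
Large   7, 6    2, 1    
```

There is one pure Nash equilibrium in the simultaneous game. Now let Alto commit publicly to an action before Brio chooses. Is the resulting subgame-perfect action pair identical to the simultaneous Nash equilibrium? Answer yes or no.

Brio best-responds to each possible Alto move:
- Small → Brio plays X (best of 8, 4); Alto gets 9.
- Medium → Brio plays Y (best of 9, 13); Alto gets 14.
- Large → Brio plays X (best of 6, 1); Alto gets 7.
Maximizing over 9, 14, 7, Alto chooses Medium. Subgame-perfect outcome: (Medium, Y) with payoffs (14, 13).
Now find the simultaneous Nash equilibrium.
Alto's best replies: X→Small; Y→Small.
Brio's best replies: Small→X; Medium→Y; Large→X.
The unique mutual best reply is (Small, X), giving (9, 8).
Sequential outcome (Medium, Y) differs from the Nash profile (Small, X).

no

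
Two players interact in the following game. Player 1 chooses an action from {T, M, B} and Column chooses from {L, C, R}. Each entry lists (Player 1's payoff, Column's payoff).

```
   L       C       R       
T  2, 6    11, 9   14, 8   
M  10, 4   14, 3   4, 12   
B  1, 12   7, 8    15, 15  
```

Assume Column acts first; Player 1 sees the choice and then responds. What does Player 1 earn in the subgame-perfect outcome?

15

Solve by backward induction (Column leads).
- L → Player 1 plays M (best of 2, 10, 1); Column gets 4.
- C → Player 1 plays M (best of 11, 14, 7); Column gets 3.
- R → Player 1 plays B (best of 14, 4, 15); Column gets 15.
Maximizing over 4, 3, 15, Column chooses R. Subgame-perfect outcome: (B, R) with payoffs (15, 15).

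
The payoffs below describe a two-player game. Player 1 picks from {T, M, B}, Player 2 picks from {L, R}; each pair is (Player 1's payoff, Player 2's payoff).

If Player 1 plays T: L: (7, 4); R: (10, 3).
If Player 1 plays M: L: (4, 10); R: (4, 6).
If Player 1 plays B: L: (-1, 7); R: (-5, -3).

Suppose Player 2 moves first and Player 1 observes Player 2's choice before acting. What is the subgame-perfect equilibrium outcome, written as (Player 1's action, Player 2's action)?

Player 1 best-responds to each possible Player 2 move:
- L: Player 1 compares 7, 4, -1 and picks T; Player 2 would get 4.
- R: Player 1 compares 10, 4, -5 and picks T; Player 2 would get 3.
Maximizing over 4, 3, Player 2 chooses L. Subgame-perfect outcome: (T, L) with payoffs (7, 4).

(T, L)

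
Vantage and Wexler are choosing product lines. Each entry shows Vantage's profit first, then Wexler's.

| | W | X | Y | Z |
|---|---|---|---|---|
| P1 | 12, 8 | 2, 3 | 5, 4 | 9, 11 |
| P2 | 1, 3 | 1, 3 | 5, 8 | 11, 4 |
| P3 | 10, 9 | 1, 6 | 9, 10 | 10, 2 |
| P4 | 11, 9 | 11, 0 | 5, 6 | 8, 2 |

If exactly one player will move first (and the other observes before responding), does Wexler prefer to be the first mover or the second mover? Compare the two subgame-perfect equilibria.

If Vantage leads: Wexler's best replies are P1→Z, P2→Y, P3→Y, P4→W; Vantage's induced payoffs 9, 5, 9, 11; outcome (P4, W), payoffs (11, 9).
If Wexler leads: Vantage's best replies are W→P1, X→P4, Y→P3, Z→P2; Wexler's induced payoffs 8, 0, 10, 4; outcome (P3, Y), payoffs (9, 10).
Wexler gets 10 moving first and 9 moving second, so Wexler prefers to move first.

first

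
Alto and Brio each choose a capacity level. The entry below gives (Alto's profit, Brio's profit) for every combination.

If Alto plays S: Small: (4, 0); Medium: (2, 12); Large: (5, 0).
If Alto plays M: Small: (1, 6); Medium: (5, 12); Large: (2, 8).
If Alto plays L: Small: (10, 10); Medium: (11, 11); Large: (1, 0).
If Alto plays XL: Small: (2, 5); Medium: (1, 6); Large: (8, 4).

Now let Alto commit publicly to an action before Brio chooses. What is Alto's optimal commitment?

Backward induction with Alto moving first.
- S → Brio plays Medium (best of 0, 12, 0); Alto gets 2.
- M → Brio plays Medium (best of 6, 12, 8); Alto gets 5.
- L → Brio plays Medium (best of 10, 11, 0); Alto gets 11.
- XL → Brio plays Medium (best of 5, 6, 4); Alto gets 1.
Alto's induced payoffs are 2, 5, 11, 1, so Alto commits to L. Subgame-perfect outcome: (L, Medium) with payoffs (11, 11).

L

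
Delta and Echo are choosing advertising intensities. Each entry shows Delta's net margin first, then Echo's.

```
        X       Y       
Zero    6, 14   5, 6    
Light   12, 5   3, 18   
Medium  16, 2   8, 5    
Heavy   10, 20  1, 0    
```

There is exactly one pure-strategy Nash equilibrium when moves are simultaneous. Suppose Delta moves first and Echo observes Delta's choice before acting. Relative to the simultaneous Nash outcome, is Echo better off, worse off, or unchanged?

Echo best-responds to each possible Delta move:
- Zero: Echo compares 14, 6 and picks X; Delta would get 6.
- Light: Echo compares 5, 18 and picks Y; Delta would get 3.
- Medium: Echo compares 2, 5 and picks Y; Delta would get 8.
- Heavy: Echo compares 20, 0 and picks X; Delta would get 10.
Among 6, 3, 8, 10, the best is 10 at Heavy. Subgame-perfect outcome: (Heavy, X) with payoffs (10, 20).
For the simultaneous game, intersect best replies.
Delta's best replies: X→Medium; Y→Medium.
Echo's best replies: Zero→X; Light→Y; Medium→Y; Heavy→X.
Only (Medium, Y) has each player best-responding; Nash payoffs (8, 5).
Echo earns 20 sequentially versus 5 at the Nash outcome: better off.

better off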